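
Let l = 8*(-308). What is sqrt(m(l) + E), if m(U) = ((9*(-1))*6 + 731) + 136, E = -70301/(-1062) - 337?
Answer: sqrt(67945934)/354 ≈ 23.285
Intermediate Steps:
E = -287593/1062 (E = -70301*(-1)/1062 - 337 = -913*(-77/1062) - 337 = 70301/1062 - 337 = -287593/1062 ≈ -270.80)
l = -2464
m(U) = 813 (m(U) = (-9*6 + 731) + 136 = (-54 + 731) + 136 = 677 + 136 = 813)
sqrt(m(l) + E) = sqrt(813 - 287593/1062) = sqrt(575813/1062) = sqrt(67945934)/354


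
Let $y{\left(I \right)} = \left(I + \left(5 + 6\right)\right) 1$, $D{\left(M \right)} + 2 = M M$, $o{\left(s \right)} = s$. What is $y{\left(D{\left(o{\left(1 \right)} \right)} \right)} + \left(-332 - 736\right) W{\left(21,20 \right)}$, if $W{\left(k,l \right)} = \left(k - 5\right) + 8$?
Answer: $-25622$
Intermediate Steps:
$W{\left(k,l \right)} = 3 + k$ ($W{\left(k,l \right)} = \left(-5 + k\right) + 8 = 3 + k$)
$D{\left(M \right)} = -2 + M^{2}$ ($D{\left(M \right)} = -2 + M M = -2 + M^{2}$)
$y{\left(I \right)} = 11 + I$ ($y{\left(I \right)} = \left(I + 11\right) 1 = \left(11 + I\right) 1 = 11 + I$)
$y{\left(D{\left(o{\left(1 \right)} \right)} \right)} + \left(-332 - 736\right) W{\left(21,20 \right)} = \left(11 - \left(2 - 1^{2}\right)\right) + \left(-332 - 736\right) \left(3 + 21\right) = \left(11 + \left(-2 + 1\right)\right) - 25632 = \left(11 - 1\right) - 25632 = 10 - 25632 = -25622$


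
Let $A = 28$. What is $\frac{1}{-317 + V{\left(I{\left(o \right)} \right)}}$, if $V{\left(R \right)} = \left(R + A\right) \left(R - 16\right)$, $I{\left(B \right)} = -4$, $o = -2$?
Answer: $- \frac{1}{797} \approx -0.0012547$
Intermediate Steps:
$V{\left(R \right)} = \left(-16 + R\right) \left(28 + R\right)$ ($V{\left(R \right)} = \left(R + 28\right) \left(R - 16\right) = \left(28 + R\right) \left(-16 + R\right) = \left(-16 + R\right) \left(28 + R\right)$)
$\frac{1}{-317 + V{\left(I{\left(o \right)} \right)}} = \frac{1}{-317 + \left(-448 + \left(-4\right)^{2} + 12 \left(-4\right)\right)} = \frac{1}{-317 - 480} = \frac{1}{-797} = - \frac{1}{797}$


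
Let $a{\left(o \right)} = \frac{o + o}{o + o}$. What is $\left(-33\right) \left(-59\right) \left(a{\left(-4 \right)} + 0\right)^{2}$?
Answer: $1947$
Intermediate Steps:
$a{\left(o \right)} = 1$ ($a{\left(o \right)} = \frac{2 o}{2 o} = 2 o \frac{1}{2 o} = 1$)
$\left(-33\right) \left(-59\right) \left(a{\left(-4 \right)} + 0\right)^{2} = \left(-33\right) \left(-59\right) \left(1 + 0\right)^{2} = 1947 \cdot 1^{2} = 1947 \cdot 1 = 1947$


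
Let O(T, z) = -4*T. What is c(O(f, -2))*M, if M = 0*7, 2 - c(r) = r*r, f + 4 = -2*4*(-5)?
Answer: 0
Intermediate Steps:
f = 36 (f = -4 - 2*4*(-5) = -4 - 8*(-5) = -4 + 40 = 36)
c(r) = 2 - r² (c(r) = 2 - r*r = 2 - r²)
M = 0
c(O(f, -2))*M = (2 - (-4*36)²)*0 = (2 - 1*(-144)²)*0 = (2 - 1*20736)*0 = (2 - 20736)*0 = -20734*0 = 0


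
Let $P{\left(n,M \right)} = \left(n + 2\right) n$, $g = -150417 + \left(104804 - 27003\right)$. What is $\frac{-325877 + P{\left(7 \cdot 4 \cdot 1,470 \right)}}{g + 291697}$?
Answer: $- \frac{325037}{219081} \approx -1.4836$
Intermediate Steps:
$g = -72616$ ($g = -150417 + \left(104804 - 27003\right) = -150417 + 77801 = -72616$)
$P{\left(n,M \right)} = n \left(2 + n\right)$ ($P{\left(n,M \right)} = \left(2 + n\right) n = n \left(2 + n\right)$)
$\frac{-325877 + P{\left(7 \cdot 4 \cdot 1,470 \right)}}{g + 291697} = \frac{-325877 + 7 \cdot 4 \cdot 1 \left(2 + 7 \cdot 4 \cdot 1\right)}{-72616 + 291697} = \frac{-325877 + 28 \cdot 1 \left(2 + 28 \cdot 1\right)}{219081} = \left(-325877 + 28 \left(2 + 28\right)\right) \frac{1}{219081} = \left(-325877 + 28 \cdot 30\right) \frac{1}{219081} = \left(-325877 + 840\right) \frac{1}{219081} = \left(-325037\right) \frac{1}{219081} = - \frac{325037}{219081}$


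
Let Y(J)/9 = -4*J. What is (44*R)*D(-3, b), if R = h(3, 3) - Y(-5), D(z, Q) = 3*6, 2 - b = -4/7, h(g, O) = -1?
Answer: -143352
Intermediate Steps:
Y(J) = -36*J (Y(J) = 9*(-4*J) = -36*J)
b = 18/7 (b = 2 - (-4)/7 = 2 - 1*(-4/7) = 2 + 4/7 = 18/7 ≈ 2.5714)
D(z, Q) = 18
R = -181 (R = -1 - (-36)*(-5) = -1 - 1*180 = -1 - 180 = -181)
(44*R)*D(-3, b) = (44*(-181))*18 = -7964*18 = -143352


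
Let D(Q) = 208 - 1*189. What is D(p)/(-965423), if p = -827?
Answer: -19/965423 ≈ -1.9681e-5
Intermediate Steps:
D(Q) = 19 (D(Q) = 208 - 189 = 19)
D(p)/(-965423) = 19/(-965423) = 19*(-1/965423) = -19/965423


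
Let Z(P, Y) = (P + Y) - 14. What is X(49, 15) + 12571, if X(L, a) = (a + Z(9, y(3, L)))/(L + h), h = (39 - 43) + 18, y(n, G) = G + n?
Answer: 792035/63 ≈ 12572.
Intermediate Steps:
Z(P, Y) = -14 + P + Y
h = 14 (h = -4 + 18 = 14)
X(L, a) = (-2 + L + a)/(14 + L) (X(L, a) = (a + (-14 + 9 + (L + 3)))/(L + 14) = (a + (-14 + 9 + (3 + L)))/(14 + L) = (a + (-2 + L))/(14 + L) = (-2 + L + a)/(14 + L))
X(49, 15) + 12571 = (-2 + 49 + 15)/(14 + 49) + 12571 = 62/63 + 12571 = 792035/63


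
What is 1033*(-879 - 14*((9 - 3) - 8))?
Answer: -879083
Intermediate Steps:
1033*(-879 - 14*((9 - 3) - 8)) = 1033*(-879 - 14*(6 - 8)) = 1033*(-879 - 14*(-2)) = 1033*(-879 + 28) = 1033*(-851) = -879083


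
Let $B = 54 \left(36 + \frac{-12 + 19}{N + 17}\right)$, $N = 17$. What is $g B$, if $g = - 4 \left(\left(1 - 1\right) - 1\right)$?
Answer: $\frac{132948}{17} \approx 7820.5$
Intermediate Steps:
$B = \frac{33237}{17}$ ($B = 54 \left(36 + \frac{-12 + 19}{17 + 17}\right) = 54 \left(36 + \frac{7}{34}\right) = 54 \cdot \frac{1231}{34} = \frac{33237}{17} \approx 1955.1$)
$g = 4$ ($g = - 4 \left(0 - 1\right) = \left(-4\right) \left(-1\right) = 4$)
$g B = 4 \cdot \frac{33237}{17} = \frac{132948}{17}$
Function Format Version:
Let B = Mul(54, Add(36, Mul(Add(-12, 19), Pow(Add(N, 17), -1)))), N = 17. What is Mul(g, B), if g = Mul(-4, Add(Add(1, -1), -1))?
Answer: Rational(132948, 17) ≈ 7820.5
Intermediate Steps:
B = Rational(33237, 17) (B = Mul(54, Add(36, Mul(Add(-12, 19), Pow(Add(17, 17), -1)))) = Mul(54, Add(36, Mul(7, Pow(34, -1)))) = Mul(54, Add(36, Mul(7, Rational(1, 34)))) = Mul(54, Add(36, Rational(7, 34))) = Mul(54, Rational(1231, 34)) = Rational(33237, 17) ≈ 1955.1)
g = 4 (g = Mul(-4, Add(0, -1)) = Mul(-4, -1) = 4)
Mul(g, B) = Mul(4, Rational(33237, 17)) = Rational(132948, 17)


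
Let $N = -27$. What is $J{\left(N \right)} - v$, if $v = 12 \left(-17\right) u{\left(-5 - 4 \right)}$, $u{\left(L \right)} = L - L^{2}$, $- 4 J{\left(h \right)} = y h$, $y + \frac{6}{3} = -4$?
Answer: $- \frac{36801}{2} \approx -18401.0$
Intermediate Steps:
$y = -6$ ($y = -2 - 4 = -6$)
$J{\left(h \right)} = \frac{3 h}{2}$ ($J{\left(h \right)} = - \frac{\left(-6\right) h}{4} = \frac{3 h}{2}$)
$v = 18360$ ($v = 12 \left(-17\right) \left(-5 - 4\right) \left(1 - \left(-5 - 4\right)\right) = - 204 \left(-5 - 4\right) \left(1 - \left(-5 - 4\right)\right) = - 204 \left(- 9 \left(1 - -9\right)\right) = - 204 \left(- 9 \left(1 + 9\right)\right) = - 204 \left(\left(-9\right) 10\right) = \left(-204\right) \left(-90\right) = 18360$)
$J{\left(N \right)} - v = \frac{3}{2} \left(-27\right) - 18360 = - \frac{81}{2} - 18360 = - \frac{36801}{2}$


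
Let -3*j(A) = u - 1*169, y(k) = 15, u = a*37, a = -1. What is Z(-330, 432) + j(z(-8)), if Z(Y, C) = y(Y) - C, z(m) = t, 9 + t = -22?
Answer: -1045/3 ≈ -348.33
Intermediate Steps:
t = -31 (t = -9 - 22 = -31)
z(m) = -31
u = -37 (u = -1*37 = -37)
j(A) = 206/3 (j(A) = -(-37 - 1*169)/3 = -(-37 - 169)/3 = -⅓*(-206) = 206/3)
Z(Y, C) = 15 - C
Z(-330, 432) + j(z(-8)) = (15 - 1*432) + 206/3 = (15 - 432) + 206/3 = -417 + 206/3 = -1045/3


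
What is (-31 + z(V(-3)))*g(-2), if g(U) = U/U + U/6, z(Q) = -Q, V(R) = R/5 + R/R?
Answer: -314/15 ≈ -20.933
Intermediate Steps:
V(R) = 1 + R/5 (V(R) = R*(⅕) + 1 = R/5 + 1 = 1 + R/5)
g(U) = 1 + U/6 (g(U) = 1 + U*(⅙) = 1 + U/6)
(-31 + z(V(-3)))*g(-2) = (-31 - (1 + (⅕)*(-3)))*(1 + (⅙)*(-2)) = (-31 - (1 - ⅗))*(1 - ⅓) = (-31 - 1*⅖)*(⅔) = (-31 - ⅖)*(⅔) = -157/5*⅔ = -314/15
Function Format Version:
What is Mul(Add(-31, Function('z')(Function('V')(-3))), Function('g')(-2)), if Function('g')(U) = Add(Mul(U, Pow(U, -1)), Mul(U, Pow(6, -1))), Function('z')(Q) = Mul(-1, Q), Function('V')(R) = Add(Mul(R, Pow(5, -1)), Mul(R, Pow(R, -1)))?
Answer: Rational(-314, 15) ≈ -20.933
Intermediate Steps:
Function('V')(R) = Add(1, Mul(Rational(1, 5), R)) (Function('V')(R) = Add(Mul(R, Rational(1, 5)), 1) = Add(Mul(Rational(1, 5), R), 1) = Add(1, Mul(Rational(1, 5), R)))
Function('g')(U) = Add(1, Mul(Rational(1, 6), U)) (Function('g')(U) = Add(1, Mul(U, Rational(1, 6))) = Add(1, Mul(Rational(1, 6), U)))
Mul(Add(-31, Function('z')(Function('V')(-3))), Function('g')(-2)) = Mul(Add(-31, Mul(-1, Add(1, Mul(Rational(1, 5), -3)))), Add(1, Mul(Rational(1, 6), -2))) = Mul(Add(-31, Mul(-1, Add(1, Rational(-3, 5)))), Add(1, Rational(-1, 3))) = Mul(Add(-31, Mul(-1, Rational(2, 5))), Rational(2, 3)) = Mul(Add(-31, Rational(-2, 5)), Rational(2, 3)) = Mul(Rational(-157, 5), Rational(2, 3)) = Rational(-314, 15)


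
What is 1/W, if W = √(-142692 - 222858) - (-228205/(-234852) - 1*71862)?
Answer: 3963528208944588/284843374881532283161 - 275777309520*I*√14622/284843374881532283161 ≈ 1.3915e-5 - 1.1707e-7*I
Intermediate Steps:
W = 16876706219/234852 + 5*I*√14622 (W = √(-365550) - (-228205*(-1/234852) - 71862) = 5*I*√14622 - (228205/234852 - 71862) = 5*I*√14622 - 1*(-16876706219/234852) = 5*I*√14622 + 16876706219/234852 = 16876706219/234852 + 5*I*√14622 ≈ 71861.0 + 604.61*I)
1/W = 1/(16876706219/234852 + 5*I*√14622)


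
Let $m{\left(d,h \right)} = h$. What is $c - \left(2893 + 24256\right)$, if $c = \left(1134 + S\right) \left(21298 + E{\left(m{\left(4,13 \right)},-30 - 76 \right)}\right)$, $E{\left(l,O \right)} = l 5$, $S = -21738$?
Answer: $-440190401$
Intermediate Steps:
$E{\left(l,O \right)} = 5 l$
$c = -440163252$ ($c = \left(1134 - 21738\right) \left(21298 + 5 \cdot 13\right) = - 20604 \left(21298 + 65\right) = \left(-20604\right) 21363 = -440163252$)
$c - \left(2893 + 24256\right) = -440163252 - \left(2893 + 24256\right) = -440163252 - 27149 = -440190401$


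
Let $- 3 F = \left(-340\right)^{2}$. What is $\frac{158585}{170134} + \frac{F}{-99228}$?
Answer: $\frac{16718926885}{12661542414} \approx 1.3204$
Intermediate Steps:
$F = - \frac{115600}{3}$ ($F = - \frac{\left(-340\right)^{2}}{3} = \left(- \frac{1}{3}\right) 115600 = - \frac{115600}{3} \approx -38533.0$)
$\frac{158585}{170134} + \frac{F}{-99228} = \frac{158585}{170134} - \frac{115600}{3 \left(-99228\right)} = 158585 \cdot \frac{1}{170134} - - \frac{28900}{74421} = \frac{158585}{170134} + \frac{28900}{74421} = \frac{16718926885}{12661542414}$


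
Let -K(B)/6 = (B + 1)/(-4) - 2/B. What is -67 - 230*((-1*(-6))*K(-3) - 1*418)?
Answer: 105733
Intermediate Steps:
K(B) = 3/2 + 12/B + 3*B/2 (K(B) = -6*((B + 1)/(-4) - 2/B) = -6*((1 + B)*(-1/4) - 2/B) = -6*((-1/4 - B/4) - 2/B) = -6*(-1/4 - 2/B - B/4) = 3/2 + 12/B + 3*B/2)
-67 - 230*((-1*(-6))*K(-3) - 1*418) = -67 - 230*((-1*(-6))*((3/2)*(8 - 3*(1 - 3))/(-3)) - 1*418) = -67 - 230*(6*((3/2)*(-1/3)*(8 - 3*(-2))) - 418) = -67 - 230*(6*((3/2)*(-1/3)*(8 + 6)) - 418) = -67 - 230*(6*((3/2)*(-1/3)*14) - 418) = -67 - 230*(6*(-7) - 418) = -67 - 230*(-42 - 418) = -67 - 230*(-460) = -67 + 105800 = 105733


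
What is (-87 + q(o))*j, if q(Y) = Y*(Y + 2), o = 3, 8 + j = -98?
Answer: 7632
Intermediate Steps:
j = -106 (j = -8 - 98 = -106)
q(Y) = Y*(2 + Y)
(-87 + q(o))*j = (-87 + 3*(2 + 3))*(-106) = (-87 + 3*5)*(-106) = (-87 + 15)*(-106) = -72*(-106) = 7632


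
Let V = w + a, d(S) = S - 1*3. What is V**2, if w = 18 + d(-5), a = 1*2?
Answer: 144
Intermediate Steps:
d(S) = -3 + S (d(S) = S - 3 = -3 + S)
a = 2
w = 10 (w = 18 + (-3 - 5) = 18 - 8 = 10)
V = 12 (V = 10 + 2 = 12)
V**2 = 12**2 = 144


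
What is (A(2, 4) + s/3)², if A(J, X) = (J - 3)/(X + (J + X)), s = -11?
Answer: 12769/900 ≈ 14.188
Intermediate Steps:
A(J, X) = (-3 + J)/(J + 2*X)
(A(2, 4) + s/3)² = ((-3 + 2)/(2 + 2*4) - 11/3)² = (-1/(2 + 8) - 11*⅓)² = (-1/10 - 11/3)² = ((⅒)*(-1) - 11/3)² = (-⅒ - 11/3)² = (-113/30)² = 12769/900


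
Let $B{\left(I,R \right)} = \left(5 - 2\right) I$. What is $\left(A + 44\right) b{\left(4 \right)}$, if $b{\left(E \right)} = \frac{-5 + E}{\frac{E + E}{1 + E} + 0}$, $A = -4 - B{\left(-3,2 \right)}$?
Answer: $- \frac{245}{8} \approx -30.625$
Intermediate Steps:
$B{\left(I,R \right)} = 3 I$
$A = 5$ ($A = -4 - 3 \left(-3\right) = -4 - -9 = -4 + 9 = 5$)
$b{\left(E \right)} = \frac{\left(1 + E\right) \left(-5 + E\right)}{2 E}$ ($b{\left(E \right)} = \frac{-5 + E}{\frac{2 E}{1 + E} + 0} = \frac{-5 + E}{2 E \frac{1}{1 + E}} = \left(-5 + E\right) \frac{1 + E}{2 E} = \frac{\left(1 + E\right) \left(-5 + E\right)}{2 E}$)
$\left(A + 44\right) b{\left(4 \right)} = \left(5 + 44\right) \frac{-5 + 4 \left(-4 + 4\right)}{2 \cdot 4} = 49 \cdot \frac{1}{2} \cdot \frac{1}{4} \left(-5 + 4 \cdot 0\right) = 49 \cdot \frac{1}{2} \cdot \frac{1}{4} \left(-5 + 0\right) = 49 \cdot \frac{1}{2} \cdot \frac{1}{4} \left(-5\right) = 49 \left(- \frac{5}{8}\right) = - \frac{245}{8}$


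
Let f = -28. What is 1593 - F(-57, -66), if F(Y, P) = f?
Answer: 1621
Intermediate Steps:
F(Y, P) = -28
1593 - F(-57, -66) = 1593 - 1*(-28) = 1593 + 28 = 1621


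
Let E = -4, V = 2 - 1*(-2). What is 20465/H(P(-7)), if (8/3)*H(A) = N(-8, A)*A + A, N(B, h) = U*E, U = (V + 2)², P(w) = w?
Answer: 163720/3003 ≈ 54.519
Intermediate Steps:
V = 4 (V = 2 + 2 = 4)
U = 36 (U = (4 + 2)² = 6² = 36)
N(B, h) = -144 (N(B, h) = 36*(-4) = -144)
H(A) = -429*A/8 (H(A) = 3*(-144*A + A)/8 = 3*(-143*A)/8 = -429*A/8)
20465/H(P(-7)) = 20465/((-429/8*(-7))) = 20465/(3003/8) = 20465*(8/3003) = 163720/3003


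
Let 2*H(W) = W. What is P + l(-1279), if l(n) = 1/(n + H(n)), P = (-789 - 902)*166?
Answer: -1077068924/3837 ≈ -2.8071e+5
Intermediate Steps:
P = -280706 (P = -1691*166 = -280706)
H(W) = W/2
l(n) = 2/(3*n) (l(n) = 1/(n + n/2) = 1/(3*n/2) = 2/(3*n))
P + l(-1279) = -280706 + (⅔)/(-1279) = -280706 + (⅔)*(-1/1279) = -280706 - 2/3837 = -1077068924/3837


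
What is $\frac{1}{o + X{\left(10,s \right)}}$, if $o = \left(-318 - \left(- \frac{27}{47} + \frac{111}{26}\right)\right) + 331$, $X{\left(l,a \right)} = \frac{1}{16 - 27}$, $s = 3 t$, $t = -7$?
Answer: $\frac{13442}{123859} \approx 0.10853$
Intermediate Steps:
$s = -21$ ($s = 3 \left(-7\right) = -21$)
$X{\left(l,a \right)} = - \frac{1}{11}$ ($X{\left(l,a \right)} = \frac{1}{-11} = - \frac{1}{11}$)
$o = \frac{11371}{1222}$ ($o = \left(-318 - \frac{4515}{1222}\right) + 331 = - \frac{393111}{1222} + 331 = \frac{11371}{1222} \approx 9.3052$)
$\frac{1}{o + X{\left(10,s \right)}} = \frac{1}{\frac{11371}{1222} - \frac{1}{11}} = \frac{1}{\frac{123859}{13442}} = \frac{13442}{123859}$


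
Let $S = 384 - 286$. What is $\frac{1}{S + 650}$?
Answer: $\frac{1}{748} \approx 0.0013369$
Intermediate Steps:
$S = 98$ ($S = 384 - 286 = 98$)
$\frac{1}{S + 650} = \frac{1}{98 + 650} = \frac{1}{748}$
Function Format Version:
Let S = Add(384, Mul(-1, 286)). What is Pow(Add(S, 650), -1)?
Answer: Rational(1, 748) ≈ 0.0013369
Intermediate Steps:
S = 98 (S = Add(384, -286) = 98)
Pow(Add(S, 650), -1) = Pow(Add(98, 650), -1) = Pow(748, -1) = Rational(1, 748)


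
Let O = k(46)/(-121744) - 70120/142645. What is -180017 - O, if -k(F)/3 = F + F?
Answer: -156309892300985/868308644 ≈ -1.8002e+5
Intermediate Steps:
k(F) = -6*F (k(F) = -3*(F + F) = -6*F)
O = -424865963/868308644 (O = -6*46/(-121744) - 70120/142645 = -276*(-1/121744) - 70120*1/142645 = 69/30436 - 14024/28529 = -424865963/868308644 ≈ -0.48930)
-180017 - O = -180017 - 1*(-424865963/868308644) = -180017 + 424865963/868308644 = -156309892300985/868308644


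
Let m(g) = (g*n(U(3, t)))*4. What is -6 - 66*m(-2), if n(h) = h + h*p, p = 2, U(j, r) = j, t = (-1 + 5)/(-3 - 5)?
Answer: 4746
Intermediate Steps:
t = -½ (t = 4/(-8) = 4*(-⅛) = -½ ≈ -0.50000)
n(h) = 3*h (n(h) = h + h*2 = h + 2*h = 3*h)
m(g) = 36*g (m(g) = (g*(3*3))*4 = (g*9)*4 = (9*g)*4 = 36*g)
-6 - 66*m(-2) = -6 - 2376*(-2) = -6 - 66*(-72) = -6 + 4752 = 4746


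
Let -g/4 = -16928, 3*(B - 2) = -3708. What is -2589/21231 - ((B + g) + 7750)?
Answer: -525312419/7077 ≈ -74228.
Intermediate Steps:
B = -1234 (B = 2 + (⅓)*(-3708) = 2 - 1236 = -1234)
g = 67712 (g = -4*(-16928) = 67712)
-2589/21231 - ((B + g) + 7750) = -2589/21231 - ((-1234 + 67712) + 7750) = -2589*1/21231 - (66478 + 7750) = -863/7077 - 1*74228 = -863/7077 - 74228 = -525312419/7077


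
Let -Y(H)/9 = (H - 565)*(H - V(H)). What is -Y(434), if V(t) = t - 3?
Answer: -3537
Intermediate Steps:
V(t) = -3 + t
Y(H) = 15255 - 27*H (Y(H) = -9*(H - 565)*(H - (-3 + H)) = -9*(-565 + H)*(H + (3 - H)) = -9*(-565 + H)*3 = -9*(-1695 + 3*H) = 15255 - 27*H)
-Y(434) = -(15255 - 27*434) = -(15255 - 11718) = -1*3537 = -3537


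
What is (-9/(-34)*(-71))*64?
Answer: -20448/17 ≈ -1202.8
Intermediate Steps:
(-9/(-34)*(-71))*64 = (-9*(-1/34)*(-71))*64 = ((9/34)*(-71))*64 = -639/34*64 = -20448/17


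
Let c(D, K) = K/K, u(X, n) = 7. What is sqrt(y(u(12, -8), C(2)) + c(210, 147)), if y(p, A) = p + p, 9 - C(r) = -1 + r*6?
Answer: sqrt(15) ≈ 3.8730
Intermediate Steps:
C(r) = 10 - 6*r (C(r) = 9 - (-1 + r*6) = 9 - (-1 + 6*r) = 9 + (1 - 6*r) = 10 - 6*r)
y(p, A) = 2*p
c(D, K) = 1
sqrt(y(u(12, -8), C(2)) + c(210, 147)) = sqrt(2*7 + 1) = sqrt(14 + 1) = sqrt(15)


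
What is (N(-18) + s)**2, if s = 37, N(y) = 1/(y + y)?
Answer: 1771561/1296 ≈ 1366.9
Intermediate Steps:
N(y) = 1/(2*y)
(N(-18) + s)**2 = ((1/2)/(-18) + 37)**2 = ((1/2)*(-1/18) + 37)**2 = (-1/36 + 37)**2 = (1331/36)**2 = 1771561/1296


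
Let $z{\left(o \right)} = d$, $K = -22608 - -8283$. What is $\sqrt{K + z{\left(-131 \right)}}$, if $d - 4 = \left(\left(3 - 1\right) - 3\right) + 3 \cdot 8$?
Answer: $i \sqrt{14298} \approx 119.57 i$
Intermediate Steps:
$K = -14325$ ($K = -22608 + 8283 = -14325$)
$d = 27$ ($d = 4 + \left(\left(\left(3 - 1\right) - 3\right) + 3 \cdot 8\right) = 4 + \left(\left(2 - 3\right) + 24\right) = 4 + \left(-1 + 24\right) = 4 + 23 = 27$)
$z{\left(o \right)} = 27$
$\sqrt{K + z{\left(-131 \right)}} = \sqrt{-14325 + 27} = \sqrt{-14298} = i \sqrt{14298}$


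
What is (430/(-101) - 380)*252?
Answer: -9780120/101 ≈ -96833.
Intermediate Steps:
(430/(-101) - 380)*252 = (430*(-1/101) - 380)*252 = (-430/101 - 380)*252 = -38810/101*252 = -9780120/101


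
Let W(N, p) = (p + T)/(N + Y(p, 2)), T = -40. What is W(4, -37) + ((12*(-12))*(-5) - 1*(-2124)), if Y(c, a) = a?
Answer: 16987/6 ≈ 2831.2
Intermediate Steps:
W(N, p) = (-40 + p)/(2 + N) (W(N, p) = (p - 40)/(N + 2) = (-40 + p)/(2 + N))
W(4, -37) + ((12*(-12))*(-5) - 1*(-2124)) = (-40 - 37)/(2 + 4) + ((12*(-12))*(-5) - 1*(-2124)) = -77/6 + (-144*(-5) + 2124) = (⅙)*(-77) + (720 + 2124) = -77/6 + 2844 = 16987/6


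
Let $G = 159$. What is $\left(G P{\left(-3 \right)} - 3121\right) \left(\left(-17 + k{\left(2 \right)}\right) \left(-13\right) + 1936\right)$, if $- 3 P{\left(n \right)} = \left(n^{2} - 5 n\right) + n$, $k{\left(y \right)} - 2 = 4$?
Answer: $-8802486$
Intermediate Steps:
$k{\left(y \right)} = 6$ ($k{\left(y \right)} = 2 + 4 = 6$)
$P{\left(n \right)} = - \frac{n^{2}}{3} + \frac{4 n}{3}$ ($P{\left(n \right)} = - \frac{\left(n^{2} - 5 n\right) + n}{3} = - \frac{n^{2} - 4 n}{3} = - \frac{n^{2}}{3} + \frac{4 n}{3}$)
$\left(G P{\left(-3 \right)} - 3121\right) \left(\left(-17 + k{\left(2 \right)}\right) \left(-13\right) + 1936\right) = \left(159 \cdot \frac{1}{3} \left(-3\right) \left(4 - -3\right) - 3121\right) \left(\left(-17 + 6\right) \left(-13\right) + 1936\right) = \left(159 \cdot \frac{1}{3} \left(-3\right) \left(4 + 3\right) - 3121\right) \left(\left(-11\right) \left(-13\right) + 1936\right) = \left(159 \cdot \frac{1}{3} \left(-3\right) 7 - 3121\right) \left(143 + 1936\right) = \left(159 \left(-7\right) - 3121\right) 2079 = \left(-1113 - 3121\right) 2079 = \left(-4234\right) 2079 = -8802486$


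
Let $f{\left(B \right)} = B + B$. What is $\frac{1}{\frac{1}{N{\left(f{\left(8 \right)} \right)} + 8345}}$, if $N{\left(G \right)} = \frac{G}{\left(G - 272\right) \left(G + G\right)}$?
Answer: $\frac{4272639}{512} \approx 8345.0$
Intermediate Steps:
$f{\left(B \right)} = 2 B$
$N{\left(G \right)} = \frac{1}{2 \left(-272 + G\right)}$ ($N{\left(G \right)} = \frac{G}{\left(-272 + G\right) 2 G} = \frac{G}{2 G \left(-272 + G\right)} = G \frac{1}{2 G \left(-272 + G\right)} = \frac{1}{2 \left(-272 + G\right)}$)
$\frac{1}{\frac{1}{N{\left(f{\left(8 \right)} \right)} + 8345}} = \frac{1}{\frac{1}{\frac{1}{2 \left(-272 + 2 \cdot 8\right)} + 8345}} = \frac{1}{\frac{1}{\frac{1}{2 \left(-272 + 16\right)} + 8345}} = \frac{1}{\frac{1}{\frac{1}{2 \left(-256\right)} + 8345}} = \frac{1}{\frac{1}{\frac{1}{2} \left(- \frac{1}{256}\right) + 8345}} = \frac{1}{\frac{1}{- \frac{1}{512} + 8345}} = \frac{1}{\frac{1}{\frac{4272639}{512}}} = \frac{1}{\frac{512}{4272639}} = \frac{4272639}{512}$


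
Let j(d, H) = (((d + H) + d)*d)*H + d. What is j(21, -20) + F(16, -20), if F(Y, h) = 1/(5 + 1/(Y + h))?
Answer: -175157/19 ≈ -9218.8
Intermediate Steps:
j(d, H) = d + H*d*(H + 2*d) (j(d, H) = (((H + d) + d)*d)*H + d = ((H + 2*d)*d)*H + d = (d*(H + 2*d))*H + d = H*d*(H + 2*d) + d = d + H*d*(H + 2*d))
j(21, -20) + F(16, -20) = 21*(1 + (-20)² + 2*(-20)*21) + (16 - 20)/(1 + 5*16 + 5*(-20)) = 21*(1 + 400 - 840) - 4/(1 + 80 - 100) = 21*(-439) - 4/(-19) = -9219 - 1/19*(-4) = -9219 + 4/19 = -175157/19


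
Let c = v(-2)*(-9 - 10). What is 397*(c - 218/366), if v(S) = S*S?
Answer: -5564749/183 ≈ -30408.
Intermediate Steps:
v(S) = S²
c = -76 (c = (-2)²*(-9 - 10) = 4*(-19) = -76)
397*(c - 218/366) = 397*(-76 - 218/366) = 397*(-76 - 218*1/366) = 397*(-76 - 109/183) = 397*(-14017/183) = -5564749/183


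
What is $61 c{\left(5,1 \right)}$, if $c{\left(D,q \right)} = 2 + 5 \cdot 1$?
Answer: $427$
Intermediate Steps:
$c{\left(D,q \right)} = 7$ ($c{\left(D,q \right)} = 2 + 5 = 7$)
$61 c{\left(5,1 \right)} = 61 \cdot 7 = 427$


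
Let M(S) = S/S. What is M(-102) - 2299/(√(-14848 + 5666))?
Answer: 1 + 2299*I*√9182/9182 ≈ 1.0 + 23.992*I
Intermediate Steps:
M(S) = 1
M(-102) - 2299/(√(-14848 + 5666)) = 1 - 2299/(√(-14848 + 5666)) = 1 - 2299/(√(-9182)) = 1 - 2299/(I*√9182) = 1 - 2299*(-I*√9182/9182) = 1 - (-2299)*I*√9182/9182 = 1 + 2299*I*√9182/9182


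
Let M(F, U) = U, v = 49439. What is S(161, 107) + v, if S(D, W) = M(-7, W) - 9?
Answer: 49537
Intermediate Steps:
S(D, W) = -9 + W (S(D, W) = W - 9 = -9 + W)
S(161, 107) + v = (-9 + 107) + 49439 = 98 + 49439 = 49537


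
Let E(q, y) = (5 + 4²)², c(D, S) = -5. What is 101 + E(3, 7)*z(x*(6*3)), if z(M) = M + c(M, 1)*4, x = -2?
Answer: -24595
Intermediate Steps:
E(q, y) = 441 (E(q, y) = (5 + 16)² = 21² = 441)
z(M) = -20 + M (z(M) = M - 5*4 = M - 20 = -20 + M)
101 + E(3, 7)*z(x*(6*3)) = 101 + 441*(-20 - 12*3) = 101 + 441*(-20 - 2*18) = 101 + 441*(-20 - 36) = 101 + 441*(-56) = 101 - 24696 = -24595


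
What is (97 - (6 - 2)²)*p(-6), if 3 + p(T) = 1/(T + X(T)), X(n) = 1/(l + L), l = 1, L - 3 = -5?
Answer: -1782/7 ≈ -254.57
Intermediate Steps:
L = -2 (L = 3 - 5 = -2)
X(n) = -1 (X(n) = 1/(1 - 2) = 1/(-1) = -1)
p(T) = -3 + 1/(-1 + T) (p(T) = -3 + 1/(T - 1) = -3 + 1/(-1 + T))
(97 - (6 - 2)²)*p(-6) = (97 - (6 - 2)²)*((4 - 3*(-6))/(-1 - 6)) = (97 - 1*4²)*((4 + 18)/(-7)) = (97 - 1*16)*(-⅐*22) = (97 - 16)*(-22/7) = 81*(-22/7) = -1782/7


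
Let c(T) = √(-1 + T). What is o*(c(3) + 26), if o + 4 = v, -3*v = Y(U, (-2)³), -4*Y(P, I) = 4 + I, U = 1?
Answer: -338/3 - 13*√2/3 ≈ -118.79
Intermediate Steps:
Y(P, I) = -1 - I/4 (Y(P, I) = -(4 + I)/4 = -1 - I/4)
v = -⅓ (v = -(-1 - ¼*(-2)³)/3 = -(-1 - ¼*(-8))/3 = -(-1 + 2)/3 = -⅓*1 = -⅓ ≈ -0.33333)
o = -13/3 (o = -4 - ⅓ = -13/3 ≈ -4.3333)
o*(c(3) + 26) = -13*(√(-1 + 3) + 26)/3 = -13*(√2 + 26)/3 = -13*(26 + √2)/3 = -338/3 - 13*√2/3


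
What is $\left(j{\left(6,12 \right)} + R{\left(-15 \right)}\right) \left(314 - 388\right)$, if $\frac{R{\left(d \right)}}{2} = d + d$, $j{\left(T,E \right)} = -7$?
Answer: $4958$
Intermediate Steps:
$R{\left(d \right)} = 4 d$ ($R{\left(d \right)} = 2 \left(d + d\right) = 2 \cdot 2 d = 4 d$)
$\left(j{\left(6,12 \right)} + R{\left(-15 \right)}\right) \left(314 - 388\right) = \left(-7 + 4 \left(-15\right)\right) \left(314 - 388\right) = \left(-7 - 60\right) \left(-74\right) = \left(-67\right) \left(-74\right) = 4958$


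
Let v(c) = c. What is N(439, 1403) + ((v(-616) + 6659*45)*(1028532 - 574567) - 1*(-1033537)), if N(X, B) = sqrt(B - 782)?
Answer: 135754273172 + 3*sqrt(69) ≈ 1.3575e+11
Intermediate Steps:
N(X, B) = sqrt(-782 + B)
N(439, 1403) + ((v(-616) + 6659*45)*(1028532 - 574567) - 1*(-1033537)) = sqrt(-782 + 1403) + ((-616 + 6659*45)*(1028532 - 574567) - 1*(-1033537)) = sqrt(621) + ((-616 + 299655)*453965 + 1033537) = 3*sqrt(69) + (299039*453965 + 1033537) = 3*sqrt(69) + (135753239635 + 1033537) = 3*sqrt(69) + 135754273172 = 135754273172 + 3*sqrt(69)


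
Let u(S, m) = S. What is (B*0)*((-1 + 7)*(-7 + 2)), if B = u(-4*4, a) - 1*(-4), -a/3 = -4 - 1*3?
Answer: 0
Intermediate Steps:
a = 21 (a = -3*(-4 - 1*3) = -3*(-4 - 3) = -3*(-7) = 21)
B = -12 (B = -4*4 - 1*(-4) = -16 + 4 = -12)
(B*0)*((-1 + 7)*(-7 + 2)) = (-12*0)*((-1 + 7)*(-7 + 2)) = 0*(6*(-5)) = 0*(-30) = 0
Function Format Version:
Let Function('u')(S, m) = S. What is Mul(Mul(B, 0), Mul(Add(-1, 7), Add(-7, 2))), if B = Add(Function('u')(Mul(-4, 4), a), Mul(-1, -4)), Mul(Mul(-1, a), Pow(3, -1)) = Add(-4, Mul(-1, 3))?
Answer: 0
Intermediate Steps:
a = 21 (a = Mul(-3, Add(-4, Mul(-1, 3))) = Mul(-3, Add(-4, -3)) = Mul(-3, -7) = 21)
B = -12 (B = Add(Mul(-4, 4), Mul(-1, -4)) = Add(-16, 4) = -12)
Mul(Mul(B, 0), Mul(Add(-1, 7), Add(-7, 2))) = Mul(Mul(-12, 0), Mul(Add(-1, 7), Add(-7, 2))) = Mul(0, Mul(6, -5)) = Mul(0, -30) = 0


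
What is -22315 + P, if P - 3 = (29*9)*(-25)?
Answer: -28837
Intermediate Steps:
P = -6522 (P = 3 + (29*9)*(-25) = 3 + 261*(-25) = 3 - 6525 = -6522)
-22315 + P = -22315 - 6522 = -28837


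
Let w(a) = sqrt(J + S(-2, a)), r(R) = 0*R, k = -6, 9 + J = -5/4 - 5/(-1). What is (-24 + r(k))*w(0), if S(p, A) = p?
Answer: -12*I*sqrt(29) ≈ -64.622*I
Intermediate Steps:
J = -21/4 (J = -9 + (-5/4 - 5/(-1)) = -9 + (-5*1/4 - 5*(-1)) = -9 + (-5/4 + 5) = -9 + 15/4 = -21/4 ≈ -5.2500)
r(R) = 0
w(a) = I*sqrt(29)/2 (w(a) = sqrt(-21/4 - 2) = sqrt(-29/4) = I*sqrt(29)/2)
(-24 + r(k))*w(0) = (-24 + 0)*(I*sqrt(29)/2) = -12*I*sqrt(29)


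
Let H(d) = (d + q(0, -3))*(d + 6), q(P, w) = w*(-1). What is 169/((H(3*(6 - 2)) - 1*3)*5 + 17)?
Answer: ⅛ ≈ 0.12500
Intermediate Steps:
q(P, w) = -w
H(d) = (3 + d)*(6 + d) (H(d) = (d - 1*(-3))*(d + 6) = (d + 3)*(6 + d) = (3 + d)*(6 + d))
169/((H(3*(6 - 2)) - 1*3)*5 + 17) = 169/(((18 + (3*(6 - 2))² + 9*(3*(6 - 2))) - 1*3)*5 + 17) = 169/(((18 + (3*4)² + 9*(3*4)) - 3)*5 + 17) = 169/(((18 + 12² + 9*12) - 3)*5 + 17) = 169/(((18 + 144 + 108) - 3)*5 + 17) = 169/((270 - 3)*5 + 17) = 169/(267*5 + 17) = 169/(1335 + 17) = 169/1352 = 169*(1/1352) = ⅛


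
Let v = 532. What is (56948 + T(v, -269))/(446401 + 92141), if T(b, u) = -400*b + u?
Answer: -156121/538542 ≈ -0.28990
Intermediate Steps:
T(b, u) = u - 400*b
(56948 + T(v, -269))/(446401 + 92141) = (56948 + (-269 - 400*532))/(446401 + 92141) = (56948 + (-269 - 212800))/538542 = (56948 - 213069)*(1/538542) = -156121*1/538542 = -156121/538542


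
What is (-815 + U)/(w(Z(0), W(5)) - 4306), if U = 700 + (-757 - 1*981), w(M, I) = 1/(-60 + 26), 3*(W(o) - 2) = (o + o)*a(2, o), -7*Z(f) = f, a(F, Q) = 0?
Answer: 63002/146405 ≈ 0.43033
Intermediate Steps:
Z(f) = -f/7
W(o) = 2 (W(o) = 2 + ((o + o)*0)/3 = 2 + ((2*o)*0)/3 = 2 + (⅓)*0 = 2 + 0 = 2)
w(M, I) = -1/34 (w(M, I) = 1/(-34) = -1/34)
U = -1038 (U = 700 + (-757 - 981) = 700 - 1738 = -1038)
(-815 + U)/(w(Z(0), W(5)) - 4306) = (-815 - 1038)/(-1/34 - 4306) = -1853/(-146405/34) = -1853*(-34/146405) = 63002/146405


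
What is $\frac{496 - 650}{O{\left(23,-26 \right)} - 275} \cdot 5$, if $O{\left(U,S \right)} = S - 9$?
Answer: $\frac{77}{31} \approx 2.4839$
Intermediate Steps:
$O{\left(U,S \right)} = -9 + S$ ($O{\left(U,S \right)} = S - 9 = -9 + S$)
$\frac{496 - 650}{O{\left(23,-26 \right)} - 275} \cdot 5 = \frac{496 - 650}{\left(-9 - 26\right) - 275} \cdot 5 = - \frac{154}{-35 - 275} \cdot 5 = - \frac{154}{-310} \cdot 5 = \left(-154\right) \left(- \frac{1}{310}\right) 5 = \frac{77}{155} \cdot 5 = \frac{77}{31}$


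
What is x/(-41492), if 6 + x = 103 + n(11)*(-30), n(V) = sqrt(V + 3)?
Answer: -97/41492 + 15*sqrt(14)/20746 ≈ 0.00036753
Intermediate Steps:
n(V) = sqrt(3 + V)
x = 97 - 30*sqrt(14) (x = -6 + (103 + sqrt(3 + 11)*(-30)) = -6 + (103 + sqrt(14)*(-30)) = -6 + (103 - 30*sqrt(14)) = 97 - 30*sqrt(14) ≈ -15.250)
x/(-41492) = (97 - 30*sqrt(14))/(-41492) = (97 - 30*sqrt(14))*(-1/41492) = -97/41492 + 15*sqrt(14)/20746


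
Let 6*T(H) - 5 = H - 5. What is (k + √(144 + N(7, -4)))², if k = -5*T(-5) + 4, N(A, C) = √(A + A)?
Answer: (49 + 6*√(144 + √14))²/36 ≈ 412.97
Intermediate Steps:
N(A, C) = √2*√A (N(A, C) = √(2*A) = √2*√A)
T(H) = H/6 (T(H) = ⅚ + (H - 5)/6 = ⅚ + (-5 + H)/6 = ⅚ + (-⅚ + H/6) = H/6)
k = 49/6 (k = -5*(-5)/6 + 4 = -5*(-⅚) + 4 = 25/6 + 4 = 49/6 ≈ 8.1667)
(k + √(144 + N(7, -4)))² = (49/6 + √(144 + √2*√7))² = (49/6 + √(144 + √14))²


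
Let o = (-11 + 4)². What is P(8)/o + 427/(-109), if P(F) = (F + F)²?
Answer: 6981/5341 ≈ 1.3071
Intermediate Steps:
P(F) = 4*F² (P(F) = (2*F)² = 4*F²)
o = 49 (o = (-7)² = 49)
P(8)/o + 427/(-109) = (4*8²)/49 + 427/(-109) = (4*64)*(1/49) + 427*(-1/109) = 256*(1/49) - 427/109 = 256/49 - 427/109 = 6981/5341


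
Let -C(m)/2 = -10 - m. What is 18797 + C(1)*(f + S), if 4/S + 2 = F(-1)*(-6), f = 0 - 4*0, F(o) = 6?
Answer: 357099/19 ≈ 18795.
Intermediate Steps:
f = 0 (f = 0 + 0 = 0)
C(m) = 20 + 2*m (C(m) = -2*(-10 - m) = 20 + 2*m)
S = -2/19 (S = 4/(-2 + 6*(-6)) = 4/(-2 - 36) = 4/(-38) = 4*(-1/38) = -2/19 ≈ -0.10526)
18797 + C(1)*(f + S) = 18797 + (20 + 2*1)*(0 - 2/19) = 18797 + (20 + 2)*(-2/19) = 18797 + 22*(-2/19) = 18797 - 44/19 = 357099/19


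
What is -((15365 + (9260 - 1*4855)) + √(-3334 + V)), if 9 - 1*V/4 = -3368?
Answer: -19770 - √10174 ≈ -19871.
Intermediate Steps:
V = 13508 (V = 36 - 4*(-3368) = 36 + 13472 = 13508)
-((15365 + (9260 - 1*4855)) + √(-3334 + V)) = -((15365 + (9260 - 1*4855)) + √(-3334 + 13508)) = -((15365 + (9260 - 4855)) + √10174) = -((15365 + 4405) + √10174) = -(19770 + √10174) = -19770 - √10174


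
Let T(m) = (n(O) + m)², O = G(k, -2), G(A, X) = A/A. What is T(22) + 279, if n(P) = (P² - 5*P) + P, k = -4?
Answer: 640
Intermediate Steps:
G(A, X) = 1
O = 1
n(P) = P² - 4*P
T(m) = (-3 + m)² (T(m) = (1*(-4 + 1) + m)² = (1*(-3) + m)² = (-3 + m)²)
T(22) + 279 = (-3 + 22)² + 279 = 19² + 279 = 361 + 279 = 640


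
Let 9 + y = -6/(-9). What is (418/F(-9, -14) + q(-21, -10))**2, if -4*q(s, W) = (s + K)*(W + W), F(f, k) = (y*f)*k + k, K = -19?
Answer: 31483321/784 ≈ 40157.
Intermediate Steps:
y = -25/3 (y = -9 - 6/(-9) = -9 - 6*(-1/9) = -9 + 2/3 = -25/3 ≈ -8.3333)
F(f, k) = k - 25*f*k/3 (F(f, k) = (-25*f/3)*k + k = -25*f*k/3 + k = k - 25*f*k/3)
q(s, W) = -W*(-19 + s)/2 (q(s, W) = -(s - 19)*(W + W)/4 = -(-19 + s)*2*W/4 = -W*(-19 + s)/2)
(418/F(-9, -14) + q(-21, -10))**2 = (418/(((1/3)*(-14)*(3 - 25*(-9)))) + (1/2)*(-10)*(19 - 1*(-21)))**2 = (418/(((1/3)*(-14)*(3 + 225))) + (1/2)*(-10)*(19 + 21))**2 = (418/(((1/3)*(-14)*228)) + (1/2)*(-10)*40)**2 = (418/(-1064) - 200)**2 = (418*(-1/1064) - 200)**2 = (-11/28 - 200)**2 = (-5611/28)**2 = 31483321/784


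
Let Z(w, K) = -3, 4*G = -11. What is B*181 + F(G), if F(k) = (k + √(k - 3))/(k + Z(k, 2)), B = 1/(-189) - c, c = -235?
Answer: 184897561/4347 - 2*I*√23/23 ≈ 42535.0 - 0.41703*I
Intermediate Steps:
G = -11/4 (G = (¼)*(-11) = -11/4 ≈ -2.7500)
B = 44414/189 (B = 1/(-189) - 1*(-235) = -1/189 + 235 = 44414/189 ≈ 234.99)
F(k) = (k + √(-3 + k))/(-3 + k) (F(k) = (k + √(k - 3))/(k - 3) = (k + √(-3 + k))/(-3 + k))
B*181 + F(G) = (44414/189)*181 + (-11/4 + √(-3 - 11/4))/(-3 - 11/4) = 8038934/189 + (-11/4 + √(-23/4))/(-23/4) = 8038934/189 - 4*(-11/4 + I*√23/2)/23 = 8038934/189 + (11/23 - 2*I*√23/23) = 184897561/4347 - 2*I*√23/23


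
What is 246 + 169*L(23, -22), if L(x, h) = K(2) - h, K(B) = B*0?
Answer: 3964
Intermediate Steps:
K(B) = 0
L(x, h) = -h (L(x, h) = 0 - h = -h)
246 + 169*L(23, -22) = 246 + 169*(-1*(-22)) = 246 + 169*22 = 246 + 3718 = 3964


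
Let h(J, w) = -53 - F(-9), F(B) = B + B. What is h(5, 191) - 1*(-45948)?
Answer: 45913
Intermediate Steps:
F(B) = 2*B
h(J, w) = -35 (h(J, w) = -53 - 2*(-9) = -53 - 1*(-18) = -53 + 18 = -35)
h(5, 191) - 1*(-45948) = -35 - 1*(-45948) = -35 + 45948 = 45913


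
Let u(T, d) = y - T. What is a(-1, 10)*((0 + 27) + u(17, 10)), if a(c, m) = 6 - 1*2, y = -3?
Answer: 28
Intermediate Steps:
u(T, d) = -3 - T
a(c, m) = 4 (a(c, m) = 6 - 2 = 4)
a(-1, 10)*((0 + 27) + u(17, 10)) = 4*((0 + 27) + (-3 - 1*17)) = 4*(27 + (-3 - 17)) = 4*(27 - 20) = 4*7 = 28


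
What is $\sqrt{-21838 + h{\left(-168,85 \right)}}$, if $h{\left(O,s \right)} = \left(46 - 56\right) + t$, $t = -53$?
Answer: $11 i \sqrt{181} \approx 147.99 i$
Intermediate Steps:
$h{\left(O,s \right)} = -63$ ($h{\left(O,s \right)} = \left(46 - 56\right) - 53 = -10 - 53 = -63$)
$\sqrt{-21838 + h{\left(-168,85 \right)}} = \sqrt{-21838 - 63} = \sqrt{-21901} = 11 i \sqrt{181}$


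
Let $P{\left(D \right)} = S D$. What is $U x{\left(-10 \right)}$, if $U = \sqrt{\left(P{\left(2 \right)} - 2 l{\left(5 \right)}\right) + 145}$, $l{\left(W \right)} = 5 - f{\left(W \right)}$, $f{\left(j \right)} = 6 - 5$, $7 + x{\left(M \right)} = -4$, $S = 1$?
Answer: $- 11 \sqrt{139} \approx -129.69$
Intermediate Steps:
$x{\left(M \right)} = -11$ ($x{\left(M \right)} = -7 - 4 = -11$)
$f{\left(j \right)} = 1$ ($f{\left(j \right)} = 6 - 5 = 1$)
$l{\left(W \right)} = 4$ ($l{\left(W \right)} = 5 - 1 = 4$)
$P{\left(D \right)} = D$ ($P{\left(D \right)} = 1 D = D$)
$U = \sqrt{139}$ ($U = \sqrt{\left(2 - 8\right) + 145} = \sqrt{-6 + 145} = \sqrt{139} \approx 11.79$)
$U x{\left(-10 \right)} = \sqrt{139} \left(-11\right) = - 11 \sqrt{139}$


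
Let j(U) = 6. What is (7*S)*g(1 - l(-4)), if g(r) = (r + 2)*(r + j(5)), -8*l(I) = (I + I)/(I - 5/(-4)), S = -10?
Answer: -209790/121 ≈ -1733.8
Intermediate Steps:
l(I) = -I/(4*(5/4 + I)) (l(I) = -(I + I)/(8*(I - 5/(-4))) = -2*I/(8*(I - 5*(-¼))) = -2*I/(8*(I + 5/4)) = -2*I/(8*(5/4 + I)) = -I/(4*(5/4 + I)))
g(r) = (2 + r)*(6 + r) (g(r) = (r + 2)*(r + 6) = (2 + r)*(6 + r))
(7*S)*g(1 - l(-4)) = (7*(-10))*(12 + (1 - (-1)*(-4)/(5 + 4*(-4)))² + 8*(1 - (-1)*(-4)/(5 + 4*(-4)))) = -70*(12 + (1 - (-1)*(-4)/(5 - 16))² + 8*(1 - (-1)*(-4)/(5 - 16))) = -70*(12 + (1 - (-1)*(-4)/(-11))² + 8*(1 - (-1)*(-4)/(-11))) = -70*(12 + (1 - (-1)*(-4)*(-1)/11)² + 8*(1 - (-1)*(-4)*(-1)/11)) = -70*(12 + (1 - 1*(-4/11))² + 8*(1 - 1*(-4/11))) = -70*(12 + (1 + 4/11)² + 8*(1 + 4/11)) = -70*(12 + (15/11)² + 8*(15/11)) = -70*(12 + 225/121 + 120/11) = -70*2997/121 = -209790/121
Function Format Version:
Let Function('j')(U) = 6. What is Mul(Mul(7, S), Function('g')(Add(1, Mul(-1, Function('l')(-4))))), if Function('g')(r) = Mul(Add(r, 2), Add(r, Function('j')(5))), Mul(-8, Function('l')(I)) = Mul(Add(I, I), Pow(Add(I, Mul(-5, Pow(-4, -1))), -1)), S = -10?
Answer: Rational(-209790, 121) ≈ -1733.8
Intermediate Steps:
Function('l')(I) = Mul(Rational(-1, 4), I, Pow(Add(Rational(5, 4), I), -1)) (Function('l')(I) = Mul(Rational(-1, 8), Mul(Add(I, I), Pow(Add(I, Mul(-5, Pow(-4, -1))), -1))) = Mul(Rational(-1, 8), Mul(Mul(2, I), Pow(Add(I, Mul(-5, Rational(-1, 4))), -1))) = Mul(Rational(-1, 8), Mul(Mul(2, I), Pow(Add(I, Rational(5, 4)), -1))) = Mul(Rational(-1, 8), Mul(Mul(2, I), Pow(Add(Rational(5, 4), I), -1))) = Mul(Rational(-1, 8), Mul(2, I, Pow(Add(Rational(5, 4), I), -1))) = Mul(Rational(-1, 4), I, Pow(Add(Rational(5, 4), I), -1)))
Function('g')(r) = Mul(Add(2, r), Add(6, r)) (Function('g')(r) = Mul(Add(r, 2), Add(r, 6)) = Mul(Add(2, r), Add(6, r)))
Mul(Mul(7, S), Function('g')(Add(1, Mul(-1, Function('l')(-4))))) = Mul(Mul(7, -10), Add(12, Pow(Add(1, Mul(-1, Mul(-1, -4, Pow(Add(5, Mul(4, -4)), -1)))), 2), Mul(8, Add(1, Mul(-1, Mul(-1, -4, Pow(Add(5, Mul(4, -4)), -1))))))) = Mul(-70, Add(12, Pow(Add(1, Mul(-1, Mul(-1, -4, Pow(Add(5, -16), -1)))), 2), Mul(8, Add(1, Mul(-1, Mul(-1, -4, Pow(Add(5, -16), -1))))))) = Mul(-70, Add(12, Pow(Add(1, Mul(-1, Mul(-1, -4, Pow(-11, -1)))), 2), Mul(8, Add(1, Mul(-1, Mul(-1, -4, Pow(-11, -1))))))) = Mul(-70, Add(12, Pow(Add(1, Mul(-1, Mul(-1, -4, Rational(-1, 11)))), 2), Mul(8, Add(1, Mul(-1, Mul(-1, -4, Rational(-1, 11))))))) = Mul(-70, Add(12, Pow(Add(1, Mul(-1, Rational(-4, 11))), 2), Mul(8, Add(1, Mul(-1, Rational(-4, 11)))))) = Mul(-70, Add(12, Pow(Add(1, Rational(4, 11)), 2), Mul(8, Add(1, Rational(4, 11))))) = Mul(-70, Add(12, Pow(Rational(15, 11), 2), Mul(8, Rational(15, 11)))) = Mul(-70, Add(12, Rational(225, 121), Rational(120, 11))) = Mul(-70, Rational(2997, 121)) = Rational(-209790, 121)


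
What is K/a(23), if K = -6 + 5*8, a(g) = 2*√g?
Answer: 17*√23/23 ≈ 3.5447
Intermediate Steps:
K = 34 (K = -6 + 40 = 34)
K/a(23) = 34/((2*√23)) = 34*(√23/46) = 17*√23/23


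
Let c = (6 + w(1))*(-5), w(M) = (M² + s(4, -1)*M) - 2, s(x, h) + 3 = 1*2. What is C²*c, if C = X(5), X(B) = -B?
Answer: -500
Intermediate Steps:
s(x, h) = -1 (s(x, h) = -3 + 1*2 = -3 + 2 = -1)
C = -5 (C = -1*5 = -5)
w(M) = -2 + M² - M (w(M) = (M² - M) - 2 = -2 + M² - M)
c = -20 (c = (6 + (-2 + 1² - 1*1))*(-5) = (6 + (-2 + 1 - 1))*(-5) = (6 - 2)*(-5) = 4*(-5) = -20)
C²*c = (-5)²*(-20) = 25*(-20) = -500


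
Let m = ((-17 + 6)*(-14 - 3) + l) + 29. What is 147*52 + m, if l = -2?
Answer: 7858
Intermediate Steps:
m = 214 (m = ((-17 + 6)*(-14 - 3) - 2) + 29 = (-11*(-17) - 2) + 29 = (187 - 2) + 29 = 185 + 29 = 214)
147*52 + m = 147*52 + 214 = 7644 + 214 = 7858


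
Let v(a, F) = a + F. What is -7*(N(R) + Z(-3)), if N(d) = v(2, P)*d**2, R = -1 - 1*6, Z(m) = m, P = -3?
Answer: 364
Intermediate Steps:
R = -7 (R = -1 - 6 = -7)
v(a, F) = F + a
N(d) = -d**2 (N(d) = (-3 + 2)*d**2 = -d**2)
-7*(N(R) + Z(-3)) = -7*(-1*(-7)**2 - 3) = -7*(-1*49 - 3) = -7*(-49 - 3) = -7*(-52) = 364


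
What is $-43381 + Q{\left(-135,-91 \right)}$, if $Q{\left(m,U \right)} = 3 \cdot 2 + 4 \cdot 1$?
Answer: $-43371$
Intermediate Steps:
$Q{\left(m,U \right)} = 10$ ($Q{\left(m,U \right)} = 6 + 4 = 10$)
$-43381 + Q{\left(-135,-91 \right)} = -43381 + 10 = -43371$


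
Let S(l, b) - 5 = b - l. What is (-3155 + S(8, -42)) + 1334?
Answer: -1866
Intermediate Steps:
S(l, b) = 5 + b - l (S(l, b) = 5 + (b - l) = 5 + b - l)
(-3155 + S(8, -42)) + 1334 = (-3155 + (5 - 42 - 1*8)) + 1334 = (-3155 + (5 - 42 - 8)) + 1334 = (-3155 - 45) + 1334 = -3200 + 1334 = -1866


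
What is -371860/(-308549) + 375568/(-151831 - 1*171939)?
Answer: 2257990684/49949454865 ≈ 0.045206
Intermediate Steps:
-371860/(-308549) + 375568/(-151831 - 1*171939) = -371860*(-1/308549) + 375568/(-151831 - 171939) = 371860/308549 + 375568/(-323770) = 371860/308549 + 375568*(-1/323770) = 371860/308549 - 187784/161885 = 2257990684/49949454865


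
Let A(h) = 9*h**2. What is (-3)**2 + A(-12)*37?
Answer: 47961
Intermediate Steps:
(-3)**2 + A(-12)*37 = (-3)**2 + (9*(-12)**2)*37 = 9 + (9*144)*37 = 9 + 1296*37 = 9 + 47952 = 47961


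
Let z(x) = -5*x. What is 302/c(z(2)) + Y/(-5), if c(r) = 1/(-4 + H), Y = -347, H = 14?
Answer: 15447/5 ≈ 3089.4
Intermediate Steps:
c(r) = ⅒ (c(r) = 1/(-4 + 14) = 1/10 = ⅒)
302/c(z(2)) + Y/(-5) = 302/(⅒) - 347/(-5) = 302*10 - 347*(-⅕) = 3020 + 347/5 = 15447/5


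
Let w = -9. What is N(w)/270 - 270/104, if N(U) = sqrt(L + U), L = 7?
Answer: -135/52 + I*sqrt(2)/270 ≈ -2.5962 + 0.0052378*I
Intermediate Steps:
N(U) = sqrt(7 + U)
N(w)/270 - 270/104 = sqrt(7 - 9)/270 - 270/104 = sqrt(-2)*(1/270) - 270*1/104 = (I*sqrt(2))*(1/270) - 135/52 = I*sqrt(2)/270 - 135/52 = -135/52 + I*sqrt(2)/270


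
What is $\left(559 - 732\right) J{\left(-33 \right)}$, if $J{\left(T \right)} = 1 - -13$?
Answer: $-2422$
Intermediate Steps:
$J{\left(T \right)} = 14$ ($J{\left(T \right)} = 1 + 13 = 14$)
$\left(559 - 732\right) J{\left(-33 \right)} = \left(559 - 732\right) 14 = \left(-173\right) 14 = -2422$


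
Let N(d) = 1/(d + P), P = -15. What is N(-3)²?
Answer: 1/324 ≈ 0.0030864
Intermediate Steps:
N(d) = 1/(-15 + d) (N(d) = 1/(d - 15) = 1/(-15 + d))
N(-3)² = (1/(-15 - 3))² = (1/(-18))² = (-1/18)² = 1/324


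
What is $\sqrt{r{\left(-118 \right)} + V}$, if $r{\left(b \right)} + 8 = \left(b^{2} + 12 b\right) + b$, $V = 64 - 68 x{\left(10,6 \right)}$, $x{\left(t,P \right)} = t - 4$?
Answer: $\sqrt{12038} \approx 109.72$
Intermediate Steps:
$x{\left(t,P \right)} = -4 + t$ ($x{\left(t,P \right)} = t - 4 = -4 + t$)
$V = -344$ ($V = 64 - 68 \left(-4 + 10\right) = 64 - 408 = -344$)
$r{\left(b \right)} = -8 + b^{2} + 13 b$ ($r{\left(b \right)} = -8 + \left(\left(b^{2} + 12 b\right) + b\right) = -8 + \left(b^{2} + 13 b\right) = -8 + b^{2} + 13 b$)
$\sqrt{r{\left(-118 \right)} + V} = \sqrt{\left(-8 + \left(-118\right)^{2} + 13 \left(-118\right)\right) - 344} = \sqrt{\left(-8 + 13924 - 1534\right) - 344} = \sqrt{12382 - 344} = \sqrt{12038}$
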